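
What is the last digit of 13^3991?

Powers of 3 mod 10 repeat with period 4: 3, 9, 7, 1.
3991 leaves remainder 3 on division by 4, so 13^3991 ends in 7.

7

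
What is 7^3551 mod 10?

Last digits of 7^n: 7, 9, 3, 1 (period 4).
3551 mod 4 = 3, so the last digit matches 7^3 = 3.

3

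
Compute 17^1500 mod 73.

Square-and-reduce mod 73: 17^1≡17, 17^2≡70, 17^4≡9, 17^8≡8, 17^16≡64, 17^32≡8, 17^64≡64, 17^128≡8, 17^256≡64, 17^512≡8, 17^1024≡64.
1500 = 4 + 8 + 16 + 64 + 128 + 256 + 1024, so 17^1500 ≡ 9·8·64·64·8·64·64 ≡ 72 (mod 73).

72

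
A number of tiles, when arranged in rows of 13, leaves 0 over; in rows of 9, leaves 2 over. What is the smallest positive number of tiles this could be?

65

Since 9·3 ≡ 1 (mod 13), take x = 2 + 9·((0−2)·3 mod 13) = 2 + 9·7 = 65.
Check: 65 mod 13 = 0, 65 mod 9 = 2.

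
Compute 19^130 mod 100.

1

Successive squares of 19 mod 100: 19^1≡19, 19^2≡61, 19^4≡21, 19^8≡41, 19^16≡81, 19^32≡61, 19^64≡21, 19^128≡41.
130 = 2 + 128, so 19^130 ≡ 61·41 ≡ 1 (mod 100).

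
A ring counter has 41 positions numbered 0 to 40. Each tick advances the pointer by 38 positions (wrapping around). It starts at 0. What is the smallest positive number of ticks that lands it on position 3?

40

The inverse of 38 mod 41 is 27 (since 38·27 = 1026 ≡ 1).
So x ≡ 27·3 = 81 ≡ 40 (mod 41).
Check: 38·40 = 1520 = 37·41 + 3.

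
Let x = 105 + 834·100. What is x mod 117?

834·100 = 83400.
83400 − 712·117 = 96, so 83400 ≡ 96 (mod 117).
(105 + 96) mod 117 = 84.

84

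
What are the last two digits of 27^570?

49

Successive squares of 27 mod 100: 27^1≡27, 27^2≡29, 27^4≡41, 27^8≡81, 27^16≡61, 27^32≡21, 27^64≡41, 27^128≡81, 27^256≡61, 27^512≡21.
570 = 2 + 8 + 16 + 32 + 512, so 27^570 ≡ 29·81·61·21·21 ≡ 49 (mod 100).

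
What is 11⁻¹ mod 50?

11·41 = 451 = 9·50 + 1, so 11⁻¹ ≡ 41 (mod 50).

41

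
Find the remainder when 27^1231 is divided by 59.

By repeated squaring mod 59: 27^1≡27, 27^2≡21, 27^4≡28, 27^8≡17, 27^16≡53, 27^32≡36, 27^64≡57, 27^128≡4, 27^256≡16, 27^512≡20, 27^1024≡46.
Since 1231 = 1 + 2 + 4 + 8 + 64 + 128 + 1024 in binary, 27^1231 ≡ 27·21·28·17·57·4·46 ≡ 49 (mod 59).

49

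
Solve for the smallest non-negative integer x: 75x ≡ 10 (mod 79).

37

75⁻¹ ≡ 59 (mod 79) because 75·59 = 4425 = 56·79 + 1.
So x ≡ 59·10 = 590 ≡ 37 (mod 79).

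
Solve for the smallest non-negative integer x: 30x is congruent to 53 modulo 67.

The inverse of 30 mod 67 is 38 (since 30·38 = 1140 ≡ 1).
Multiplying both sides by 38: x ≡ 38·53 = 2014 ≡ 4 (mod 67).

4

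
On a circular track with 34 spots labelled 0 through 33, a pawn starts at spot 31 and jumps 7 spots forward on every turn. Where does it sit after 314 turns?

314·7 = 2198.
Dividing 2198 by 34 gives quotient 64 and remainder 22.
(31 + 22) mod 34 = 19.

19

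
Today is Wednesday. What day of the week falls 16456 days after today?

Tuesday

16456 − 2350·7 = 6, so 16456 ≡ 6 (mod 7).
Wednesday + 6 days → Tuesday.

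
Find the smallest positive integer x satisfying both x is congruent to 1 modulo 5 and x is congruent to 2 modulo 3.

x ≡ 2 (mod 3) gives x ∈ {2, 5, 8, 11}.
The first of these with x mod 5 = 1 is 11.

11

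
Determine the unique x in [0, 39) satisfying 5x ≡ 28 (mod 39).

The inverse of 5 mod 39 is 8 (since 5·8 = 40 ≡ 1).
Multiplying both sides by 8: x ≡ 8·28 = 224 ≡ 29 (mod 39).
Check: 5·29 = 145 = 3·39 + 28.

29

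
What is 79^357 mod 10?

9

Last digits of 9^n: 9, 1 (period 2).
357 leaves remainder 1 on division by 2, so 79^357 ends in 9.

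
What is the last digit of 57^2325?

Powers of 7 mod 10 repeat with period 4: 7, 9, 3, 1.
2325 leaves remainder 1 on division by 4, so 57^2325 ends in 7.

7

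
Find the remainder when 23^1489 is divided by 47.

30

By repeated squaring mod 47: 23^1≡23, 23^2≡12, 23^4≡3, 23^8≡9, 23^16≡34, 23^32≡28, 23^64≡32, 23^128≡37, 23^256≡6, 23^512≡36, 23^1024≡27.
1489 = 1 + 16 + 64 + 128 + 256 + 1024, so 23^1489 ≡ 23·34·32·37·6·27 ≡ 30 (mod 47).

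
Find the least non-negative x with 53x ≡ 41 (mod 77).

The inverse of 53 mod 77 is 16 (since 53·16 = 848 ≡ 1).
Multiplying both sides by 16: x ≡ 16·41 = 656 ≡ 40 (mod 77).
Check: 53·40 = 2120 = 27·77 + 41.

40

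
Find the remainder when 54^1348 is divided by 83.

65

By repeated squaring mod 83: 54^1≡54, 54^2≡11, 54^4≡38, 54^8≡33, 54^16≡10, 54^32≡17, 54^64≡40, 54^128≡23, 54^256≡31, 54^512≡48, 54^1024≡63.
Since 1348 = 4 + 64 + 256 + 1024 in binary, 54^1348 ≡ 38·40·31·63 ≡ 65 (mod 83).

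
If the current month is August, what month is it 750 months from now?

February

Dividing 750 by 12 gives quotient 62 and remainder 6.
August + 6 months → February.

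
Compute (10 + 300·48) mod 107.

72

300·48 = 14400.
Dividing 14400 by 107 gives quotient 134 and remainder 62.
(10 + 62) mod 107 = 72.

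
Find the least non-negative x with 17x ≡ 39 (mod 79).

The inverse of 17 mod 79 is 14 (since 17·14 = 238 ≡ 1).
So x ≡ 14·39 = 546 ≡ 72 (mod 79).
Check: 17·72 = 1224 = 15·79 + 39.

72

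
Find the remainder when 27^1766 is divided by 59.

By repeated squaring mod 59: 27^1≡27, 27^2≡21, 27^4≡28, 27^8≡17, 27^16≡53, 27^32≡36, 27^64≡57, 27^128≡4, 27^256≡16, 27^512≡20, 27^1024≡46.
1766 = 2 + 4 + 32 + 64 + 128 + 512 + 1024, so 27^1766 ≡ 21·28·36·57·4·20·46 ≡ 41 (mod 59).

41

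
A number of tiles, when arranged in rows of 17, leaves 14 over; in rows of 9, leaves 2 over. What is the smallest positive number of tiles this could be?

Since 9·2 ≡ 1 (mod 17), take x = 2 + 9·((14−2)·2 mod 17) = 2 + 9·7 = 65.
Check: 65 mod 17 = 14, 65 mod 9 = 2.

65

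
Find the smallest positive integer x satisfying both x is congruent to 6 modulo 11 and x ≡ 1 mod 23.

Since 23·1 ≡ 1 (mod 11), take x = 1 + 23·((6−1)·1 mod 11) = 1 + 23·5 = 116.
Check: 116 mod 11 = 6, 116 mod 23 = 1.

116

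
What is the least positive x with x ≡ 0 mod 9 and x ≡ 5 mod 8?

x ≡ 5 (mod 8) gives x ∈ {5, 13, 21, 29, 37, 45}.
The first of these with x mod 9 = 0 is 45.

45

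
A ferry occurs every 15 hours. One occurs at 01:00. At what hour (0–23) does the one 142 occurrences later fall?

142·15 = 2130.
Dividing 2130 by 24 gives quotient 88 and remainder 18.
(1 + 18) mod 24 = 19.

19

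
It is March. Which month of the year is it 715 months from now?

October

715 mod 12 = 7 (since 59·12 = 708).
March + 7 months → October.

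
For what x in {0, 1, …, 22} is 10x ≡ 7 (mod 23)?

3

The inverse of 10 mod 23 is 7 (since 10·7 = 70 ≡ 1).
So x ≡ 7·7 = 49 ≡ 3 (mod 23).
Check: 10·3 = 30 = 1·23 + 7.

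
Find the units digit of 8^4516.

The units digit of 8^n cycles with period 4: 8, 4, 2, 6, …
4516 leaves remainder 0 on division by 4, so 8^4516 ends in 6.

6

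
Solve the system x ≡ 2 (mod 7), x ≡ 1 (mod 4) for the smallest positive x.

Since 4·2 ≡ 1 (mod 7), take x = 1 + 4·((2−1)·2 mod 7) = 1 + 4·2 = 9.
Check: 9 mod 7 = 2, 9 mod 4 = 1.

9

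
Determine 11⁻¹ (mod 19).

19 = 1·11 + 8
11 = 1·8 + 3
8 = 2·3 + 2
3 = 1·2 + 1
2 = 2·1 + 0
Back-substituting gives 11·7 ≡ 1 (mod 19).

7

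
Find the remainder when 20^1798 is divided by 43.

Square-and-reduce mod 43: 20^1≡20, 20^2≡13, 20^4≡40, 20^8≡9, 20^16≡38, 20^32≡25, 20^64≡23, 20^128≡13, 20^256≡40, 20^512≡9, 20^1024≡38.
Since 1798 = 2 + 4 + 256 + 512 + 1024 in binary, 20^1798 ≡ 13·40·40·9·38 ≡ 24 (mod 43).

24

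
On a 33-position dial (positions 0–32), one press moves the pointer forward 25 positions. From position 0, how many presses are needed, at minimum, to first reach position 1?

4

25·4 = 100 = 3·33 + 1, so 25⁻¹ ≡ 4 (mod 33).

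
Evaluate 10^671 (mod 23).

22

Successive squares of 10 mod 23: 10^1≡10, 10^2≡8, 10^4≡18, 10^8≡2, 10^16≡4, 10^32≡16, 10^64≡3, 10^128≡9, 10^256≡12, 10^512≡6.
Since 671 = 1 + 2 + 4 + 8 + 16 + 128 + 512 in binary, 10^671 ≡ 10·8·18·2·4·9·6 ≡ 22 (mod 23).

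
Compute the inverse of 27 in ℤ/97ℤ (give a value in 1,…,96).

18

27·18 = 486 = 5·97 + 1, so 27⁻¹ ≡ 18 (mod 97).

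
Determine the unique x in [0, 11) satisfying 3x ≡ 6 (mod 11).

3⁻¹ ≡ 4 (mod 11) because 3·4 = 12 = 1·11 + 1.
So x ≡ 4·6 = 24 ≡ 2 (mod 11).
Check: 3·2 = 6 = 0·11 + 6.

2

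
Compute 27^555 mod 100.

Square-and-reduce mod 100: 27^1≡27, 27^2≡29, 27^4≡41, 27^8≡81, 27^16≡61, 27^32≡21, 27^64≡41, 27^128≡81, 27^256≡61, 27^512≡21.
Since 555 = 1 + 2 + 8 + 32 + 512 in binary, 27^555 ≡ 27·29·81·21·21 ≡ 43 (mod 100).

43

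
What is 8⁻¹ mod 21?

8

21 = 2·8 + 5
8 = 1·5 + 3
5 = 1·3 + 2
3 = 1·2 + 1
2 = 2·1 + 0
Back-substituting gives 8·8 ≡ 1 (mod 21).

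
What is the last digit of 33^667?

The units digit of 33^n cycles with period 4: 3, 9, 7, 1, …
667 mod 4 = 3, so the last digit matches 3^3 = 7.

7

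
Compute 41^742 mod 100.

81

Successive squares of 41 mod 100: 41^1≡41, 41^2≡81, 41^4≡61, 41^8≡21, 41^16≡41, 41^32≡81, 41^64≡61, 41^128≡21, 41^256≡41, 41^512≡81.
742 = 2 + 4 + 32 + 64 + 128 + 512, so 41^742 ≡ 81·61·81·61·21·81 ≡ 81 (mod 100).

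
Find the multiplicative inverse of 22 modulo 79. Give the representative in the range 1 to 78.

18

22·18 = 396 = 5·79 + 1, so 22⁻¹ ≡ 18 (mod 79).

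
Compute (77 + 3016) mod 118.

25

3016 = 25·118 + 66, so 3016 mod 118 = 66.
(77 + 66) mod 118 = 25.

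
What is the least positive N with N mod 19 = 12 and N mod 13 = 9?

x ≡ 9 (mod 13) gives x ∈ {9, 22, 35, 48, 61, 74, 87, 100, …}.
The first of these with x mod 19 = 12 is 126.

126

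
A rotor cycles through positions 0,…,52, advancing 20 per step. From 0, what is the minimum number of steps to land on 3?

24

The inverse of 20 mod 53 is 8 (since 20·8 = 160 ≡ 1).
Multiplying both sides by 8: x ≡ 8·3 = 24 ≡ 24 (mod 53).
Check: 20·24 = 480 = 9·53 + 3.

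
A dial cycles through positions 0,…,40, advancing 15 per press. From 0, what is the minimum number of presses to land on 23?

7

15⁻¹ ≡ 11 (mod 41) because 15·11 = 165 = 4·41 + 1.
Multiplying both sides by 11: x ≡ 11·23 = 253 ≡ 7 (mod 41).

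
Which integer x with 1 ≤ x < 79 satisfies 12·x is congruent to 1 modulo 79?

12·33 = 396 = 5·79 + 1, so 12⁻¹ ≡ 33 (mod 79).

33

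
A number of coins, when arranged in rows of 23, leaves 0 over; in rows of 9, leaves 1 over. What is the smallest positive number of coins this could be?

Since 9·18 ≡ 1 (mod 23), take x = 1 + 9·((0−1)·18 mod 23) = 1 + 9·5 = 46.
Check: 46 mod 23 = 0, 46 mod 9 = 1.

46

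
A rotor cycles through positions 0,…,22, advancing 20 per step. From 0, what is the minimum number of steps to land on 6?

20⁻¹ ≡ 15 (mod 23) because 20·15 = 300 = 13·23 + 1.
Multiplying both sides by 15: x ≡ 15·6 = 90 ≡ 21 (mod 23).
Check: 20·21 = 420 = 18·23 + 6.

21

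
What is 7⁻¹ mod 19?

19 = 2·7 + 5
7 = 1·5 + 2
5 = 2·2 + 1
2 = 2·1 + 0
Back-substituting gives 7·11 ≡ 1 (mod 19).

11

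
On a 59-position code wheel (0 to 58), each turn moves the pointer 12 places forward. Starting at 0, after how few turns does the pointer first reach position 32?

42

The inverse of 12 mod 59 is 5 (since 12·5 = 60 ≡ 1).
Multiplying both sides by 5: x ≡ 5·32 = 160 ≡ 42 (mod 59).
Check: 12·42 = 504 = 8·59 + 32.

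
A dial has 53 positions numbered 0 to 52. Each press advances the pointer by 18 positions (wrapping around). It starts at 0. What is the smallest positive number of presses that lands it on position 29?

18⁻¹ ≡ 3 (mod 53) because 18·3 = 54 = 1·53 + 1.
So x ≡ 3·29 = 87 ≡ 34 (mod 53).
Check: 18·34 = 612 = 11·53 + 29.

34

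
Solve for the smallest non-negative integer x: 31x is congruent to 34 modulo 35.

The inverse of 31 mod 35 is 26 (since 31·26 = 806 ≡ 1).
Multiplying both sides by 26: x ≡ 26·34 = 884 ≡ 9 (mod 35).
Check: 31·9 = 279 = 7·35 + 34.

9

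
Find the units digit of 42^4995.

Powers of 2 mod 10 repeat with period 4: 2, 4, 8, 6.
4995 mod 4 = 3, so the last digit matches 2^3 = 8.

8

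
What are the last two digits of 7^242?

49

Successive squares of 7 mod 100: 7^1≡7, 7^2≡49, 7^4≡1, 7^8≡1, 7^16≡1, 7^32≡1, 7^64≡1, 7^128≡1.
242 = 2 + 16 + 32 + 64 + 128, so 7^242 ≡ 49·1·1·1·1 ≡ 49 (mod 100).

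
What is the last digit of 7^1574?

9

Last digits of 7^n: 7, 9, 3, 1 (period 4).
1574 leaves remainder 2 on division by 4, so 7^1574 ends in 9.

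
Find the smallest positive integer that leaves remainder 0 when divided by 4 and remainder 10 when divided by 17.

44

x ≡ 0 (mod 4) gives x ∈ {0, 4, 8, 12, 16, 20, 24, 28, …}.
The first of these with x mod 17 = 10 is 44.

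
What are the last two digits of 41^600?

01

By repeated squaring mod 100: 41^1≡41, 41^2≡81, 41^4≡61, 41^8≡21, 41^16≡41, 41^32≡81, 41^64≡61, 41^128≡21, 41^256≡41, 41^512≡81.
Since 600 = 8 + 16 + 64 + 512 in binary, 41^600 ≡ 21·41·61·81 ≡ 1 (mod 100).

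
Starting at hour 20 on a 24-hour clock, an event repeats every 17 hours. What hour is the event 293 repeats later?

293·17 = 4981.
4981 − 207·24 = 13, so 4981 ≡ 13 (mod 24).
(20 + 13) mod 24 = 9.

9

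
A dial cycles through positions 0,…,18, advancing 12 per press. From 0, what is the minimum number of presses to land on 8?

12⁻¹ ≡ 8 (mod 19) because 12·8 = 96 = 5·19 + 1.
Multiplying both sides by 8: x ≡ 8·8 = 64 ≡ 7 (mod 19).

7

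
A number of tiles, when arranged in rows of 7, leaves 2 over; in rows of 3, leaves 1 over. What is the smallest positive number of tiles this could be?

Since 3·5 ≡ 1 (mod 7), take x = 1 + 3·((2−1)·5 mod 7) = 1 + 3·5 = 16.
Check: 16 mod 7 = 2, 16 mod 3 = 1.

16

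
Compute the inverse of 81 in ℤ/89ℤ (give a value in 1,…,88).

11

89 = 1·81 + 8
81 = 10·8 + 1
8 = 8·1 + 0
Back-substituting gives 81·11 ≡ 1 (mod 89).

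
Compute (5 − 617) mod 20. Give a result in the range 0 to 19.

8

617 = 30·20 + 17, so 617 mod 20 = 17.
(5 − 17) mod 20 = 8.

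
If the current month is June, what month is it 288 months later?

June

288 mod 12 = 0 (since 24·12 = 288).
June + 0 months → June.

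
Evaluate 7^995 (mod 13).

2

Successive squares of 7 mod 13: 7^1≡7, 7^2≡10, 7^4≡9, 7^8≡3, 7^16≡9, 7^32≡3, 7^64≡9, 7^128≡3, 7^256≡9, 7^512≡3.
995 = 1 + 2 + 32 + 64 + 128 + 256 + 512, so 7^995 ≡ 7·10·3·9·3·9·3 ≡ 2 (mod 13).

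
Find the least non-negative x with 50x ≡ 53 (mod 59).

40

The inverse of 50 mod 59 is 13 (since 50·13 = 650 ≡ 1).
So x ≡ 13·53 = 689 ≡ 40 (mod 59).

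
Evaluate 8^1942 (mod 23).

Square-and-reduce mod 23: 8^1≡8, 8^2≡18, 8^4≡2, 8^8≡4, 8^16≡16, 8^32≡3, 8^64≡9, 8^128≡12, 8^256≡6, 8^512≡13, 8^1024≡8.
Since 1942 = 2 + 4 + 16 + 128 + 256 + 512 + 1024 in binary, 8^1942 ≡ 18·2·16·12·6·13·8 ≡ 13 (mod 23).

13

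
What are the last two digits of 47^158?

Square-and-reduce mod 100: 47^1≡47, 47^2≡9, 47^4≡81, 47^8≡61, 47^16≡21, 47^32≡41, 47^64≡81, 47^128≡61.
158 = 2 + 4 + 8 + 16 + 128, so 47^158 ≡ 9·81·61·21·61 ≡ 89 (mod 100).

89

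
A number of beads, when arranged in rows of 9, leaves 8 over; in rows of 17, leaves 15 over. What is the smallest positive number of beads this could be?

134

Since 17·8 ≡ 1 (mod 9), take x = 15 + 17·((8−15)·8 mod 9) = 15 + 17·7 = 134.
Check: 134 mod 9 = 8, 134 mod 17 = 15.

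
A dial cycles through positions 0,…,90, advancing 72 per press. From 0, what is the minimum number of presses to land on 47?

55

72⁻¹ ≡ 67 (mod 91) because 72·67 = 4824 = 53·91 + 1.
So x ≡ 67·47 = 3149 ≡ 55 (mod 91).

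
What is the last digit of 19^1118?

The units digit of 19^n cycles with period 2: 9, 1, …
1118 mod 2 = 0, so the last digit matches 9^2 = 1.

1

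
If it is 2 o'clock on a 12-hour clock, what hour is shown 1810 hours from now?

12

1810 mod 12 = 10 (since 150·12 = 1800).
2 + 10 → 12 on a 12-hour dial.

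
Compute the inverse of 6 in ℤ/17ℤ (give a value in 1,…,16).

6·3 = 18 = 1·17 + 1, so 6⁻¹ ≡ 3 (mod 17).

3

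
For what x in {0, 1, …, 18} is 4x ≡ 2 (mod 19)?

10

4⁻¹ ≡ 5 (mod 19) because 4·5 = 20 = 1·19 + 1.
Multiplying both sides by 5: x ≡ 5·2 = 10 ≡ 10 (mod 19).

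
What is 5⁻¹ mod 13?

8

5·8 = 40 = 3·13 + 1, so 5⁻¹ ≡ 8 (mod 13).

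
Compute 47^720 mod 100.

By repeated squaring mod 100: 47^1≡47, 47^2≡9, 47^4≡81, 47^8≡61, 47^16≡21, 47^32≡41, 47^64≡81, 47^128≡61, 47^256≡21, 47^512≡41.
720 = 16 + 64 + 128 + 512, so 47^720 ≡ 21·81·61·41 ≡ 1 (mod 100).

1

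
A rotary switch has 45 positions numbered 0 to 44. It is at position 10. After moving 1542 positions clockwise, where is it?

22

1542 − 34·45 = 12, so 1542 ≡ 12 (mod 45).
(10 + 12) mod 45 = 22.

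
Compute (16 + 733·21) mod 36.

1

733·21 = 15393.
15393 = 427·36 + 21, so 15393 mod 36 = 21.
(16 + 21) mod 36 = 1.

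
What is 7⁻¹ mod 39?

28

7·28 = 196 = 5·39 + 1, so 7⁻¹ ≡ 28 (mod 39).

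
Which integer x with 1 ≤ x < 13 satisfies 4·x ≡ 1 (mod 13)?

4·10 = 40 = 3·13 + 1, so 4⁻¹ ≡ 10 (mod 13).

10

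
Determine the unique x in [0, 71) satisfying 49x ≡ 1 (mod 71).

29

49⁻¹ ≡ 29 (mod 71) because 49·29 = 1421 = 20·71 + 1.
Multiplying both sides by 29: x ≡ 29·1 = 29 ≡ 29 (mod 71).
Check: 49·29 = 1421 = 20·71 + 1.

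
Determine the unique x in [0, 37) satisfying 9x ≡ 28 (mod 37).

9⁻¹ ≡ 33 (mod 37) because 9·33 = 297 = 8·37 + 1.
Multiplying both sides by 33: x ≡ 33·28 = 924 ≡ 36 (mod 37).
Check: 9·36 = 324 = 8·37 + 28.

36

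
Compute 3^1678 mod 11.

5

Square-and-reduce mod 11: 3^1≡3, 3^2≡9, 3^4≡4, 3^8≡5, 3^16≡3, 3^32≡9, 3^64≡4, 3^128≡5, 3^256≡3, 3^512≡9, 3^1024≡4.
Since 1678 = 2 + 4 + 8 + 128 + 512 + 1024 in binary, 3^1678 ≡ 9·4·5·5·9·4 ≡ 5 (mod 11).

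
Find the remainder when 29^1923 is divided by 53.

11

By repeated squaring mod 53: 29^1≡29, 29^2≡46, 29^4≡49, 29^8≡16, 29^16≡44, 29^32≡28, 29^64≡42, 29^128≡15, 29^256≡13, 29^512≡10, 29^1024≡47.
1923 = 1 + 2 + 128 + 256 + 512 + 1024, so 29^1923 ≡ 29·46·15·13·10·47 ≡ 11 (mod 53).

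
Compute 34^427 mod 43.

Successive squares of 34 mod 43: 34^1≡34, 34^2≡38, 34^4≡25, 34^8≡23, 34^16≡13, 34^32≡40, 34^64≡9, 34^128≡38, 34^256≡25.
427 = 1 + 2 + 8 + 32 + 128 + 256, so 34^427 ≡ 34·38·23·40·38·25 ≡ 7 (mod 43).

7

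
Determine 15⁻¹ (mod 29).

15·2 = 30 = 1·29 + 1, so 15⁻¹ ≡ 2 (mod 29).

2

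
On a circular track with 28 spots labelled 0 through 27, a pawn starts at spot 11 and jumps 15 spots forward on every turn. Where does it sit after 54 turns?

54·15 = 810.
810 = 28·28 + 26, so 810 mod 28 = 26.
(11 + 26) mod 28 = 9.

9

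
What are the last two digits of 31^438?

By repeated squaring mod 100: 31^1≡31, 31^2≡61, 31^4≡21, 31^8≡41, 31^16≡81, 31^32≡61, 31^64≡21, 31^128≡41, 31^256≡81.
438 = 2 + 4 + 16 + 32 + 128 + 256, so 31^438 ≡ 61·21·81·61·41·81 ≡ 41 (mod 100).

41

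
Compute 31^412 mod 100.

Square-and-reduce mod 100: 31^1≡31, 31^2≡61, 31^4≡21, 31^8≡41, 31^16≡81, 31^32≡61, 31^64≡21, 31^128≡41, 31^256≡81.
412 = 4 + 8 + 16 + 128 + 256, so 31^412 ≡ 21·41·81·41·81 ≡ 61 (mod 100).

61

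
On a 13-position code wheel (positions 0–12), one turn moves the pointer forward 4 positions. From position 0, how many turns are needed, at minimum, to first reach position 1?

10

4·10 = 40 = 3·13 + 1, so 4⁻¹ ≡ 10 (mod 13).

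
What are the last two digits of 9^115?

Square-and-reduce mod 100: 9^1≡9, 9^2≡81, 9^4≡61, 9^8≡21, 9^16≡41, 9^32≡81, 9^64≡61.
115 = 1 + 2 + 16 + 32 + 64, so 9^115 ≡ 9·81·41·81·61 ≡ 49 (mod 100).

49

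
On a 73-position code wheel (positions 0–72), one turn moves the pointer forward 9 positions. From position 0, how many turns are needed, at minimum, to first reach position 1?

65

73 = 8·9 + 1
9 = 9·1 + 0
Back-substituting gives 9·65 ≡ 1 (mod 73).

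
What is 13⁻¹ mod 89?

48

89 = 6·13 + 11
13 = 1·11 + 2
11 = 5·2 + 1
2 = 2·1 + 0
Back-substituting gives 13·48 ≡ 1 (mod 89).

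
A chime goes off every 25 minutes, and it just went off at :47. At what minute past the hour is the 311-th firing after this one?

311·25 = 7775.
Dividing 7775 by 60 gives quotient 129 and remainder 35.
(47 + 35) mod 60 = 22.

22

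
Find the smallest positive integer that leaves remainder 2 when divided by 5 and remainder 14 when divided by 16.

x ≡ 2 (mod 5) gives x ∈ {2, 7, 12, 17, 22, 27, 32, 37, …}.
The first of these with x mod 16 = 14 is 62.

62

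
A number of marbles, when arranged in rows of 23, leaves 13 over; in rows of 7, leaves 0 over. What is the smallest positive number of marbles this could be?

105

Since 7·10 ≡ 1 (mod 23), take x = 0 + 7·((13−0)·10 mod 23) = 0 + 7·15 = 105.
Check: 105 mod 23 = 13, 105 mod 7 = 0.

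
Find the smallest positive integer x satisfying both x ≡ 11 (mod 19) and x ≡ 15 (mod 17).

x ≡ 15 (mod 17) gives x ∈ {15, 32, 49}.
The first of these with x mod 19 = 11 is 49.

49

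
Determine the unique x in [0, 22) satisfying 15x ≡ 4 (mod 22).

12

The inverse of 15 mod 22 is 3 (since 15·3 = 45 ≡ 1).
Multiplying both sides by 3: x ≡ 3·4 = 12 ≡ 12 (mod 22).
Check: 15·12 = 180 = 8·22 + 4.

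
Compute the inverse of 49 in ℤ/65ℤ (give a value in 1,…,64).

4

65 = 1·49 + 16
49 = 3·16 + 1
16 = 16·1 + 0
Back-substituting gives 49·4 ≡ 1 (mod 65).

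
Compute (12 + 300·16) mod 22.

16

300·16 = 4800.
4800 mod 22 = 4 (since 218·22 = 4796).
(12 + 4) mod 22 = 16.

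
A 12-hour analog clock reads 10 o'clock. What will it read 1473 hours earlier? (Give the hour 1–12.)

1

1473 − 122·12 = 9, so 1473 ≡ 9 (mod 12).
10 − 9 → 1 on a 12-hour dial.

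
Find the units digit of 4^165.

The units digit of 4^n cycles with period 2: 4, 6, …
165 mod 2 = 1, so the last digit matches 4^1 = 4.

4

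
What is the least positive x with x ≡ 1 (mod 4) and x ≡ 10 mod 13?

Since 13·1 ≡ 1 (mod 4), take x = 10 + 13·((1−10)·1 mod 4) = 10 + 13·3 = 49.
Check: 49 mod 4 = 1, 49 mod 13 = 10.

49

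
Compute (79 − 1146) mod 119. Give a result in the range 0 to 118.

1146 mod 119 = 75 (since 9·119 = 1071).
(79 − 75) mod 119 = 4.

4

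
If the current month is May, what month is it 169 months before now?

Dividing 169 by 12 gives quotient 14 and remainder 1.
May − 1 month → April.

April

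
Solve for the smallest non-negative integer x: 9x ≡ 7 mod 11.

The inverse of 9 mod 11 is 5 (since 9·5 = 45 ≡ 1).
Multiplying both sides by 5: x ≡ 5·7 = 35 ≡ 2 (mod 11).

2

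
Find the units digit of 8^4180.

6

The units digit of 8^n cycles with period 4: 8, 4, 2, 6, …
4180 mod 4 = 0, so the last digit matches 8^4 = 6.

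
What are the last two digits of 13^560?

01

By repeated squaring mod 100: 13^1≡13, 13^2≡69, 13^4≡61, 13^8≡21, 13^16≡41, 13^32≡81, 13^64≡61, 13^128≡21, 13^256≡41, 13^512≡81.
560 = 16 + 32 + 512, so 13^560 ≡ 41·81·81 ≡ 1 (mod 100).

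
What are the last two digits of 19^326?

Square-and-reduce mod 100: 19^1≡19, 19^2≡61, 19^4≡21, 19^8≡41, 19^16≡81, 19^32≡61, 19^64≡21, 19^128≡41, 19^256≡81.
Since 326 = 2 + 4 + 64 + 256 in binary, 19^326 ≡ 61·21·21·81 ≡ 81 (mod 100).

81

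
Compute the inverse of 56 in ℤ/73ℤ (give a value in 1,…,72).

73 = 1·56 + 17
56 = 3·17 + 5
17 = 3·5 + 2
5 = 2·2 + 1
2 = 2·1 + 0
Back-substituting gives 56·30 ≡ 1 (mod 73).

30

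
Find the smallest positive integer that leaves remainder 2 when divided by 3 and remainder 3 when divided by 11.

x ≡ 2 (mod 3) gives x ∈ {2, 5, 8, 11, 14}.
The first of these with x mod 11 = 3 is 14.

14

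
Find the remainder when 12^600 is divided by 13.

1

Square-and-reduce mod 13: 12^1≡12, 12^2≡1, 12^4≡1, 12^8≡1, 12^16≡1, 12^32≡1, 12^64≡1, 12^128≡1, 12^256≡1, 12^512≡1.
Since 600 = 8 + 16 + 64 + 512 in binary, 12^600 ≡ 1·1·1·1 ≡ 1 (mod 13).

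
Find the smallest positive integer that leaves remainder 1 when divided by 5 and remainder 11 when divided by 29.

11

Since 29·4 ≡ 1 (mod 5), take x = 11 + 29·((1−11)·4 mod 5) = 11 + 29·0 = 11.
Check: 11 mod 5 = 1, 11 mod 29 = 11.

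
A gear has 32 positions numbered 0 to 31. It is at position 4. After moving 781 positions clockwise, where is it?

Dividing 781 by 32 gives quotient 24 and remainder 13.
(4 + 13) mod 32 = 17.

17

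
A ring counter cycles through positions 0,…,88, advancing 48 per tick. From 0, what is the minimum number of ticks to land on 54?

79

48⁻¹ ≡ 13 (mod 89) because 48·13 = 624 = 7·89 + 1.
Multiplying both sides by 13: x ≡ 13·54 = 702 ≡ 79 (mod 89).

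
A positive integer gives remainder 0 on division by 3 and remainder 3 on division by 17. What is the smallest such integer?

3

x ≡ 0 (mod 3) gives x ∈ {0, 3}.
The first of these with x mod 17 = 3 is 3.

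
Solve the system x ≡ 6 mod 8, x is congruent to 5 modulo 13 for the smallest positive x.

x ≡ 6 (mod 8) gives x ∈ {6, 14, 22, 30, 38, 46, 54, 62, …}.
The first of these with x mod 13 = 5 is 70.

70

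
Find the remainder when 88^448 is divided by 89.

1

Square-and-reduce mod 89: 88^1≡88, 88^2≡1, 88^4≡1, 88^8≡1, 88^16≡1, 88^32≡1, 88^64≡1, 88^128≡1, 88^256≡1.
448 = 64 + 128 + 256, so 88^448 ≡ 1·1·1 ≡ 1 (mod 89).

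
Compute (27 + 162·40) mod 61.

41

162·40 = 6480.
6480 = 106·61 + 14, so 6480 mod 61 = 14.
(27 + 14) mod 61 = 41.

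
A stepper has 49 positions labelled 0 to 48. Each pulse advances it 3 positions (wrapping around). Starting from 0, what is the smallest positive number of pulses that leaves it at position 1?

3·33 = 99 = 2·49 + 1, so 3⁻¹ ≡ 33 (mod 49).

33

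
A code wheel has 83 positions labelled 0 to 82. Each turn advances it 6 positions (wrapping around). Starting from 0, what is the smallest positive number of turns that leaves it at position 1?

6·14 = 84 = 1·83 + 1, so 6⁻¹ ≡ 14 (mod 83).

14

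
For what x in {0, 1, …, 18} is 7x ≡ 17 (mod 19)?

16

The inverse of 7 mod 19 is 11 (since 7·11 = 77 ≡ 1).
So x ≡ 11·17 = 187 ≡ 16 (mod 19).
Check: 7·16 = 112 = 5·19 + 17.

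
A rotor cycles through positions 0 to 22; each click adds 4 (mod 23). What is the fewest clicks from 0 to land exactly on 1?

23 = 5·4 + 3
4 = 1·3 + 1
3 = 3·1 + 0
Back-substituting gives 4·6 ≡ 1 (mod 23).

6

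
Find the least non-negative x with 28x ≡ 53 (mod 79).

The inverse of 28 mod 79 is 48 (since 28·48 = 1344 ≡ 1).
So x ≡ 48·53 = 2544 ≡ 16 (mod 79).
Check: 28·16 = 448 = 5·79 + 53.

16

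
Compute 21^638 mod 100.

61

By repeated squaring mod 100: 21^1≡21, 21^2≡41, 21^4≡81, 21^8≡61, 21^16≡21, 21^32≡41, 21^64≡81, 21^128≡61, 21^256≡21, 21^512≡41.
638 = 2 + 4 + 8 + 16 + 32 + 64 + 512, so 21^638 ≡ 41·81·61·21·41·81·41 ≡ 61 (mod 100).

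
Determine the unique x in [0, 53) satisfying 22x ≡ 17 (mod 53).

22⁻¹ ≡ 41 (mod 53) because 22·41 = 902 = 17·53 + 1.
So x ≡ 41·17 = 697 ≡ 8 (mod 53).

8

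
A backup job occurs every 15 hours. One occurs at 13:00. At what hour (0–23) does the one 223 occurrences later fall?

223·15 = 3345.
3345 mod 24 = 9 (since 139·24 = 3336).
(13 + 9) mod 24 = 22.

22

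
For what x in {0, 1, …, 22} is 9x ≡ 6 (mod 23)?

The inverse of 9 mod 23 is 18 (since 9·18 = 162 ≡ 1).
Multiplying both sides by 18: x ≡ 18·6 = 108 ≡ 16 (mod 23).

16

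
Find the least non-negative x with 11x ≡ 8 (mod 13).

9

11⁻¹ ≡ 6 (mod 13) because 11·6 = 66 = 5·13 + 1.
So x ≡ 6·8 = 48 ≡ 9 (mod 13).
Check: 11·9 = 99 = 7·13 + 8.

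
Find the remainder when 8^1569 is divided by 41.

5

Successive squares of 8 mod 41: 8^1≡8, 8^2≡23, 8^4≡37, 8^8≡16, 8^16≡10, 8^32≡18, 8^64≡37, 8^128≡16, 8^256≡10, 8^512≡18, 8^1024≡37.
Since 1569 = 1 + 32 + 512 + 1024 in binary, 8^1569 ≡ 8·18·18·37 ≡ 5 (mod 41).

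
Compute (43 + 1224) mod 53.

48

1224 mod 53 = 5 (since 23·53 = 1219).
(43 + 5) mod 53 = 48.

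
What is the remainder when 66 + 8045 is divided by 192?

47

8045 mod 192 = 173 (since 41·192 = 7872).
(66 + 173) mod 192 = 47.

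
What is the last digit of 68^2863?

2

Powers of 8 mod 10 repeat with period 4: 8, 4, 2, 6.
2863 mod 4 = 3, so the last digit matches 8^3 = 2.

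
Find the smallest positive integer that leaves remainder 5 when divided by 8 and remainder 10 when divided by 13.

x ≡ 5 (mod 8) gives x ∈ {5, 13, 21, 29, 37, 45, 53, 61, …}.
The first of these with x mod 13 = 10 is 101.

101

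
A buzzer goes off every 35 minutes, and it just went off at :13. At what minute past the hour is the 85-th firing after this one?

48

85·35 = 2975.
Dividing 2975 by 60 gives quotient 49 and remainder 35.
(13 + 35) mod 60 = 48.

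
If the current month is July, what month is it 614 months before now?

614 − 51·12 = 2, so 614 ≡ 2 (mod 12).
July − 2 months → May.

May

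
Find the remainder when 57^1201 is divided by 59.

25

Square-and-reduce mod 59: 57^1≡57, 57^2≡4, 57^4≡16, 57^8≡20, 57^16≡46, 57^32≡51, 57^64≡5, 57^128≡25, 57^256≡35, 57^512≡45, 57^1024≡19.
1201 = 1 + 16 + 32 + 128 + 1024, so 57^1201 ≡ 57·46·51·25·19 ≡ 25 (mod 59).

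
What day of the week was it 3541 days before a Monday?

Tuesday

3541 − 505·7 = 6, so 3541 ≡ 6 (mod 7).
Monday − 6 days → Tuesday.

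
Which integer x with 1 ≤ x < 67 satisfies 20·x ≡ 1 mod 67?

57

67 = 3·20 + 7
20 = 2·7 + 6
7 = 1·6 + 1
6 = 6·1 + 0
Back-substituting gives 20·57 ≡ 1 (mod 67).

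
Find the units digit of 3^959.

7

The units digit of 3^n cycles with period 4: 3, 9, 7, 1, …
959 leaves remainder 3 on division by 4, so 3^959 ends in 7.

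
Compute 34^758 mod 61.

Square-and-reduce mod 61: 34^1≡34, 34^2≡58, 34^4≡9, 34^8≡20, 34^16≡34, 34^32≡58, 34^64≡9, 34^128≡20, 34^256≡34, 34^512≡58.
758 = 2 + 4 + 16 + 32 + 64 + 128 + 512, so 34^758 ≡ 58·9·34·58·9·20·58 ≡ 20 (mod 61).

20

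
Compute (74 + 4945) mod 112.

4945 − 44·112 = 17, so 4945 ≡ 17 (mod 112).
(74 + 17) mod 112 = 91.

91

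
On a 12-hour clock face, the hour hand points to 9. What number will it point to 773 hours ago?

4

773 mod 12 = 5 (since 64·12 = 768).
9 − 5 → 4 on a 12-hour dial.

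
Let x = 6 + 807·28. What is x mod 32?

807·28 = 22596.
22596 mod 32 = 4 (since 706·32 = 22592).
(6 + 4) mod 32 = 10.

10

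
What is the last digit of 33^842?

9

The units digit of 33^n cycles with period 4: 3, 9, 7, 1, …
842 mod 4 = 2, so the last digit matches 3^2 = 9.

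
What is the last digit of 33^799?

Last digits of 3^n: 3, 9, 7, 1 (period 4).
799 leaves remainder 3 on division by 4, so 33^799 ends in 7.

7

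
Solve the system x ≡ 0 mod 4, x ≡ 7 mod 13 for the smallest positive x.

20

Since 13·1 ≡ 1 (mod 4), take x = 7 + 13·((0−7)·1 mod 4) = 7 + 13·1 = 20.
Check: 20 mod 4 = 0, 20 mod 13 = 7.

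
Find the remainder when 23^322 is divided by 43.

Square-and-reduce mod 43: 23^1≡23, 23^2≡13, 23^4≡40, 23^8≡9, 23^16≡38, 23^32≡25, 23^64≡23, 23^128≡13, 23^256≡40.
322 = 2 + 64 + 256, so 23^322 ≡ 13·23·40 ≡ 6 (mod 43).

6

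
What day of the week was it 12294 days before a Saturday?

Dividing 12294 by 7 gives quotient 1756 and remainder 2.
Saturday − 2 days → Thursday.

Thursday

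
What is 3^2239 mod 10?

The units digit of 3^n cycles with period 4: 3, 9, 7, 1, …
2239 leaves remainder 3 on division by 4, so 3^2239 ends in 7.

7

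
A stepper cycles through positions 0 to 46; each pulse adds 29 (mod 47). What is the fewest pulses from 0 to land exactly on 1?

47 = 1·29 + 18
29 = 1·18 + 11
18 = 1·11 + 7
11 = 1·7 + 4
7 = 1·4 + 3
4 = 1·3 + 1
3 = 3·1 + 0
Back-substituting gives 29·13 ≡ 1 (mod 47).

13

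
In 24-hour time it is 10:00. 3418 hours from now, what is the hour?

Dividing 3418 by 24 gives quotient 142 and remainder 10.
(10 + 10) mod 24 = 20.

20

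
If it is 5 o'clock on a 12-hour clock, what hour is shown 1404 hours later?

1404 − 117·12 = 0, so 1404 ≡ 0 (mod 12).
5 + 0 → 5 on a 12-hour dial.

5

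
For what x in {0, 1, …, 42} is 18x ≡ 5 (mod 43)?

17

The inverse of 18 mod 43 is 12 (since 18·12 = 216 ≡ 1).
Multiplying both sides by 12: x ≡ 12·5 = 60 ≡ 17 (mod 43).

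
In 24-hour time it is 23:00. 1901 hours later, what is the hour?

4

1901 mod 24 = 5 (since 79·24 = 1896).
(23 + 5) mod 24 = 4.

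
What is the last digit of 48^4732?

Last digits of 8^n: 8, 4, 2, 6 (period 4).
4732 leaves remainder 0 on division by 4, so 48^4732 ends in 6.

6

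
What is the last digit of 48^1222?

4

The units digit of 48^n cycles with period 4: 8, 4, 2, 6, …
1222 leaves remainder 2 on division by 4, so 48^1222 ends in 4.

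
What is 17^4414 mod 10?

9

Last digits of 7^n: 7, 9, 3, 1 (period 4).
4414 leaves remainder 2 on division by 4, so 17^4414 ends in 9.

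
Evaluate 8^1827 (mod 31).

Square-and-reduce mod 31: 8^1≡8, 8^2≡2, 8^4≡4, 8^8≡16, 8^16≡8, 8^32≡2, 8^64≡4, 8^128≡16, 8^256≡8, 8^512≡2, 8^1024≡4.
1827 = 1 + 2 + 32 + 256 + 512 + 1024, so 8^1827 ≡ 8·2·2·8·2·4 ≡ 2 (mod 31).

2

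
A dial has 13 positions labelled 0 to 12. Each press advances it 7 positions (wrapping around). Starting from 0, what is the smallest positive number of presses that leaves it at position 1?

2

7·2 = 14 = 1·13 + 1, so 7⁻¹ ≡ 2 (mod 13).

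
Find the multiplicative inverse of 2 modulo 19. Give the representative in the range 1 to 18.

2·10 = 20 = 1·19 + 1, so 2⁻¹ ≡ 10 (mod 19).

10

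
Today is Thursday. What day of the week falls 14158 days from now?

14158 − 2022·7 = 4, so 14158 ≡ 4 (mod 7).
Thursday + 4 days → Monday.

Monday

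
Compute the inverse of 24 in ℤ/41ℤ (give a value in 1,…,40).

12

24·12 = 288 = 7·41 + 1, so 24⁻¹ ≡ 12 (mod 41).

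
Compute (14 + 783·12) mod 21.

2

783·12 = 9396.
9396 = 447·21 + 9, so 9396 mod 21 = 9.
(14 + 9) mod 21 = 2.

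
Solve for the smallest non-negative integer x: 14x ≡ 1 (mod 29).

The inverse of 14 mod 29 is 27 (since 14·27 = 378 ≡ 1).
Multiplying both sides by 27: x ≡ 27·1 = 27 ≡ 27 (mod 29).

27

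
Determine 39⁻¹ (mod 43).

32

39·32 = 1248 = 29·43 + 1, so 39⁻¹ ≡ 32 (mod 43).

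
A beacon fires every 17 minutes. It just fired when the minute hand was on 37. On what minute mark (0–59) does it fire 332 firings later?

332·17 = 5644.
5644 mod 60 = 4 (since 94·60 = 5640).
(37 + 4) mod 60 = 41.

41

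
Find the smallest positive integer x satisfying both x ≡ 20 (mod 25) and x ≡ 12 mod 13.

220

Since 13·2 ≡ 1 (mod 25), take x = 12 + 13·((20−12)·2 mod 25) = 12 + 13·16 = 220.
Check: 220 mod 25 = 20, 220 mod 13 = 12.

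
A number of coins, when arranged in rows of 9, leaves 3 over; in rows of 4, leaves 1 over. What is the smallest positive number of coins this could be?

Since 4·7 ≡ 1 (mod 9), take x = 1 + 4·((3−1)·7 mod 9) = 1 + 4·5 = 21.
Check: 21 mod 9 = 3, 21 mod 4 = 1.

21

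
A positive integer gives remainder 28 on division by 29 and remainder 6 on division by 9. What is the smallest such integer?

231

x ≡ 6 (mod 9) gives x ∈ {6, 15, 24, 33, 42, 51, 60, 69, …}.
The first of these with x mod 29 = 28 is 231.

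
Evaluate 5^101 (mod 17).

14

Successive squares of 5 mod 17: 5^1≡5, 5^2≡8, 5^4≡13, 5^8≡16, 5^16≡1, 5^32≡1, 5^64≡1.
101 = 1 + 4 + 32 + 64, so 5^101 ≡ 5·13·1·1 ≡ 14 (mod 17).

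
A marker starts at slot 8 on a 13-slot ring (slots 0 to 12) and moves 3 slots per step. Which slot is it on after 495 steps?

11

495·3 = 1485.
1485 − 114·13 = 3, so 1485 ≡ 3 (mod 13).
(8 + 3) mod 13 = 11.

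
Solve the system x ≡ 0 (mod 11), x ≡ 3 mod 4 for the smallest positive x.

x ≡ 3 (mod 4) gives x ∈ {3, 7, 11}.
The first of these with x mod 11 = 0 is 11.

11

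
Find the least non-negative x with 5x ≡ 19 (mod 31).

10

The inverse of 5 mod 31 is 25 (since 5·25 = 125 ≡ 1).
So x ≡ 25·19 = 475 ≡ 10 (mod 31).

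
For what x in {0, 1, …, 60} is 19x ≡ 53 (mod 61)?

19⁻¹ ≡ 45 (mod 61) because 19·45 = 855 = 14·61 + 1.
Multiplying both sides by 45: x ≡ 45·53 = 2385 ≡ 6 (mod 61).

6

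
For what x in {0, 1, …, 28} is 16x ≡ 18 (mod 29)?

16⁻¹ ≡ 20 (mod 29) because 16·20 = 320 = 11·29 + 1.
Multiplying both sides by 20: x ≡ 20·18 = 360 ≡ 12 (mod 29).
Check: 16·12 = 192 = 6·29 + 18.

12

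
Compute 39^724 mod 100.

Square-and-reduce mod 100: 39^1≡39, 39^2≡21, 39^4≡41, 39^8≡81, 39^16≡61, 39^32≡21, 39^64≡41, 39^128≡81, 39^256≡61, 39^512≡21.
Since 724 = 4 + 16 + 64 + 128 + 512 in binary, 39^724 ≡ 41·61·41·81·21 ≡ 41 (mod 100).

41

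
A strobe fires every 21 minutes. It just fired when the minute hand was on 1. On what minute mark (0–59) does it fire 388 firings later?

388·21 = 8148.
8148 − 135·60 = 48, so 8148 ≡ 48 (mod 60).
(1 + 48) mod 60 = 49.

49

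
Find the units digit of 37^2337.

7

Powers of 7 mod 10 repeat with period 4: 7, 9, 3, 1.
2337 mod 4 = 1, so the last digit matches 7^1 = 7.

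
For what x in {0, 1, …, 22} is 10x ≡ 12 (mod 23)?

The inverse of 10 mod 23 is 7 (since 10·7 = 70 ≡ 1).
So x ≡ 7·12 = 84 ≡ 15 (mod 23).

15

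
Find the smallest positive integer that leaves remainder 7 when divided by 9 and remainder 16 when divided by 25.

x ≡ 7 (mod 9) gives x ∈ {7, 16}.
The first of these with x mod 25 = 16 is 16.

16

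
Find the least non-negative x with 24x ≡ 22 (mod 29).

The inverse of 24 mod 29 is 23 (since 24·23 = 552 ≡ 1).
Multiplying both sides by 23: x ≡ 23·22 = 506 ≡ 13 (mod 29).
Check: 24·13 = 312 = 10·29 + 22.

13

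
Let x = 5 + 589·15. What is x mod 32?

8

589·15 = 8835.
Dividing 8835 by 32 gives quotient 276 and remainder 3.
(5 + 3) mod 32 = 8.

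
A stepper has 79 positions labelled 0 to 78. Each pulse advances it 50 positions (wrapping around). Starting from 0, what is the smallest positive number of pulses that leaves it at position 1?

79 = 1·50 + 29
50 = 1·29 + 21
29 = 1·21 + 8
21 = 2·8 + 5
8 = 1·5 + 3
5 = 1·3 + 2
3 = 1·2 + 1
2 = 2·1 + 0
Back-substituting gives 50·49 ≡ 1 (mod 79).

49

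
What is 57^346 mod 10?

Powers of 7 mod 10 repeat with period 4: 7, 9, 3, 1.
346 mod 4 = 2, so the last digit matches 7^2 = 9.

9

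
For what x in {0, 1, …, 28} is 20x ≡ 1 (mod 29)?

16

20⁻¹ ≡ 16 (mod 29) because 20·16 = 320 = 11·29 + 1.
Multiplying both sides by 16: x ≡ 16·1 = 16 ≡ 16 (mod 29).
Check: 20·16 = 320 = 11·29 + 1.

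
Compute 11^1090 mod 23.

12

By repeated squaring mod 23: 11^1≡11, 11^2≡6, 11^4≡13, 11^8≡8, 11^16≡18, 11^32≡2, 11^64≡4, 11^128≡16, 11^256≡3, 11^512≡9, 11^1024≡12.
Since 1090 = 2 + 64 + 1024 in binary, 11^1090 ≡ 6·4·12 ≡ 12 (mod 23).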